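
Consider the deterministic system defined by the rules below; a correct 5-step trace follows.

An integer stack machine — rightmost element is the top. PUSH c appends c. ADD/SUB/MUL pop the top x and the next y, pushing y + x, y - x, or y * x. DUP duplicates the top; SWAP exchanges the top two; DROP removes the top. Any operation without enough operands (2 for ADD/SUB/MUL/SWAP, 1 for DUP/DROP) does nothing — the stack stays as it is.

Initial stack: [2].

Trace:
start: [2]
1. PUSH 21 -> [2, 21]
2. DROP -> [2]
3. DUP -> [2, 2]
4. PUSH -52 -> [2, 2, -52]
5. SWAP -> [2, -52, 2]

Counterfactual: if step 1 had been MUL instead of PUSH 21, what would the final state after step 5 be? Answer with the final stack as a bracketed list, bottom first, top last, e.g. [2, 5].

(re-executing from step 1 with the substitution; state before step 1: [2])
1. MUL -> [2]
2. DROP -> []
3. DUP -> []
4. PUSH -52 -> [-52]
5. SWAP -> [-52]

[-52]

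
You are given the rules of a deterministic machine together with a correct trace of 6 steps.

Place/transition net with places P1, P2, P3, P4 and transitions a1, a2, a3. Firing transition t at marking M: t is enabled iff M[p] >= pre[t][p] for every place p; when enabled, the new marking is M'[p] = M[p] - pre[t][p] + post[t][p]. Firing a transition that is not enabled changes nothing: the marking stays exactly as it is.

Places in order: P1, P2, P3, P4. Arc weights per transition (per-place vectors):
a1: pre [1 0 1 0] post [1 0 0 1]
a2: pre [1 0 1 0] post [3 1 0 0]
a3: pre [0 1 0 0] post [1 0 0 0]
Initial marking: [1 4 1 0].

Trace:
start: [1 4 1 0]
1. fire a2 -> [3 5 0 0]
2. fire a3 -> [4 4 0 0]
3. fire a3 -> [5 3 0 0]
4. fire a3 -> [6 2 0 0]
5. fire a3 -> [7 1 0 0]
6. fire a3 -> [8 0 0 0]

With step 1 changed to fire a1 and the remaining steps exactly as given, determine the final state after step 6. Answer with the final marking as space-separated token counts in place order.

5 0 0 1

(re-executing from step 1 with the substitution; state before step 1: [1 4 1 0])
1. fire a1 -> [1 4 0 1]
2. fire a3 -> [2 3 0 1]
3. fire a3 -> [3 2 0 1]
4. fire a3 -> [4 1 0 1]
5. fire a3 -> [5 0 0 1]
6. fire a3 -> [5 0 0 1]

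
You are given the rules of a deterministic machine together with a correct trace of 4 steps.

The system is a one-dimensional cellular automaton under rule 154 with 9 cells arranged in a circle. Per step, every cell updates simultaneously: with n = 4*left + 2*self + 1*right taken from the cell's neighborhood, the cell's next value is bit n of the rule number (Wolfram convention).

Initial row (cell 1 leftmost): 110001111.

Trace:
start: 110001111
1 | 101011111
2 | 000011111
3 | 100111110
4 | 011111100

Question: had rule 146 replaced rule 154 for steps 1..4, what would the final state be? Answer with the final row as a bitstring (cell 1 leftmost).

010001011

(re-executing steps 1..4 under rule 146; state before step 1: 110001111)
1 | 101010111
2 | 000000011
3 | 100000100
4 | 010001011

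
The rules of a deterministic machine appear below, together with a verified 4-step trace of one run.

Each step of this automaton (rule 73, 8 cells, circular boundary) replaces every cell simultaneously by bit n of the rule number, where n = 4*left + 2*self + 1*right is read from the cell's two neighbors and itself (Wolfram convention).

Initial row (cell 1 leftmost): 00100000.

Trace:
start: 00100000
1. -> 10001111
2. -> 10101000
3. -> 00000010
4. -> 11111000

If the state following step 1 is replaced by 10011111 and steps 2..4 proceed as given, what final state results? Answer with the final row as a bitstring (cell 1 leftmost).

11110110

state after step 1 := 10011111
2. -> 10010000
3. -> 00000110
4. -> 11110110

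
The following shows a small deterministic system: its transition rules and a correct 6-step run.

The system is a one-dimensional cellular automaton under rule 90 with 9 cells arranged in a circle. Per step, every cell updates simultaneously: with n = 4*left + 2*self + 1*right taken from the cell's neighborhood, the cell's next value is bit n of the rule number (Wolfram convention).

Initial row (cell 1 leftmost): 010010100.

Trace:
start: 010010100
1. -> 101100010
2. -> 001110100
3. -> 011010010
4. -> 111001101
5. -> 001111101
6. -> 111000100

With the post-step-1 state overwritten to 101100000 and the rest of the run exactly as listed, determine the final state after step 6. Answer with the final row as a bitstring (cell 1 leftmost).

100110100

state after step 1 := 101100000
2. -> 001110001
3. -> 111011010
4. -> 101011000
5. -> 000011101
6. -> 100110100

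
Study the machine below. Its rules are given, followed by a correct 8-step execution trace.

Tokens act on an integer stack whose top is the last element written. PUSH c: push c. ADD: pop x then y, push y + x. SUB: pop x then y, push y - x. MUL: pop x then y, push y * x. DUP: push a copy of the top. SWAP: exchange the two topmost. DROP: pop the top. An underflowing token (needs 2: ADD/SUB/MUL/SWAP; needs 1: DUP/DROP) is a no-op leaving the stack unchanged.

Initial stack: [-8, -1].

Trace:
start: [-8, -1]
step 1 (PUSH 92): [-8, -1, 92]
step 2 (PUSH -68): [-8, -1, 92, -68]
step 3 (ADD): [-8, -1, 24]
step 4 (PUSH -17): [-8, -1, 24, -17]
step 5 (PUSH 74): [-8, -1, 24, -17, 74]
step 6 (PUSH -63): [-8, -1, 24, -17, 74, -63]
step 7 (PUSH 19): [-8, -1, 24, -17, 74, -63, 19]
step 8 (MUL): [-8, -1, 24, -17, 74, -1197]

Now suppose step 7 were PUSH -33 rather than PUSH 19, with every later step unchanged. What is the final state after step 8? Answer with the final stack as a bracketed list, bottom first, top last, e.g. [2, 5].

(re-executing from step 7 with the substitution; state before step 7: [-8, -1, 24, -17, 74, -63])
step 7 (PUSH -33): [-8, -1, 24, -17, 74, -63, -33]
step 8 (MUL): [-8, -1, 24, -17, 74, 2079]

[-8, -1, 24, -17, 74, 2079]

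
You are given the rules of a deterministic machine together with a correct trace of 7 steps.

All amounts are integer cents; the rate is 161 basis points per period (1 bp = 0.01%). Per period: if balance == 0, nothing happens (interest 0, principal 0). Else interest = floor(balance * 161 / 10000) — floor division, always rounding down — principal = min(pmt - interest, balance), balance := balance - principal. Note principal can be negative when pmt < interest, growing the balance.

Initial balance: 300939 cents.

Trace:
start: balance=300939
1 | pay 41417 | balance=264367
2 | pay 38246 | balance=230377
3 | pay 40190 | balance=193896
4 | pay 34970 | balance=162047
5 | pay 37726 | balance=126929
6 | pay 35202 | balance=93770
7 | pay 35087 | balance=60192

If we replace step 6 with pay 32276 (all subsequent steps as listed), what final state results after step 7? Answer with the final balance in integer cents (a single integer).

63165

(re-executing from step 6 with the substitution; state before step 6: balance=126929)
6 | pay 32276 | balance=96696
7 | pay 35087 | balance=63165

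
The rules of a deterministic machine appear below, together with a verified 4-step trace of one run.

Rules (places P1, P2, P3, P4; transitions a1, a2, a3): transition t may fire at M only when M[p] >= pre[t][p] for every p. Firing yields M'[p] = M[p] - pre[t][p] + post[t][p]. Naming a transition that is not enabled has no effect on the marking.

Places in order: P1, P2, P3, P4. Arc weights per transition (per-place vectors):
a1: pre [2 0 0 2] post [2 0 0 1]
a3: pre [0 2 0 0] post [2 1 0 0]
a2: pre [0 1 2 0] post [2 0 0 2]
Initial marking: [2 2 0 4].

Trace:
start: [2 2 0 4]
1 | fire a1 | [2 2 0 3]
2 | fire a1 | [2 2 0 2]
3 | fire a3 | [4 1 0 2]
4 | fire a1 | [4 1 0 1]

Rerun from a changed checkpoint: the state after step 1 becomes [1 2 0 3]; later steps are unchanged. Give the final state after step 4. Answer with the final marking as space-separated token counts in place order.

3 1 0 2

state after step 1 := [1 2 0 3]
2 | fire a1 | [1 2 0 3]
3 | fire a3 | [3 1 0 3]
4 | fire a1 | [3 1 0 2]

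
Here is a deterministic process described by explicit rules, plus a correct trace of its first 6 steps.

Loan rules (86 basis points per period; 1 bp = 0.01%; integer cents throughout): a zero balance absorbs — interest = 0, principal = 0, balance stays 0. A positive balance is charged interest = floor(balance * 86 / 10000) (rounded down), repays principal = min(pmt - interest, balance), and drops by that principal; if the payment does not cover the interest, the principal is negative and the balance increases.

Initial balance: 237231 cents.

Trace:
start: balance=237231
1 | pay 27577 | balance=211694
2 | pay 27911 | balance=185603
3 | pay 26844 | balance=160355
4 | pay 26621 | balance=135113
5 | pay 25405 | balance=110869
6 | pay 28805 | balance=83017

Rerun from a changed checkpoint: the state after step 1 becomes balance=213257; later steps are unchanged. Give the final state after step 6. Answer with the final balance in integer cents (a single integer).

state after step 1 := balance=213257
2 | pay 27911 | balance=187180
3 | pay 26844 | balance=161945
4 | pay 26621 | balance=136716
5 | pay 25405 | balance=112486
6 | pay 28805 | balance=84648

84648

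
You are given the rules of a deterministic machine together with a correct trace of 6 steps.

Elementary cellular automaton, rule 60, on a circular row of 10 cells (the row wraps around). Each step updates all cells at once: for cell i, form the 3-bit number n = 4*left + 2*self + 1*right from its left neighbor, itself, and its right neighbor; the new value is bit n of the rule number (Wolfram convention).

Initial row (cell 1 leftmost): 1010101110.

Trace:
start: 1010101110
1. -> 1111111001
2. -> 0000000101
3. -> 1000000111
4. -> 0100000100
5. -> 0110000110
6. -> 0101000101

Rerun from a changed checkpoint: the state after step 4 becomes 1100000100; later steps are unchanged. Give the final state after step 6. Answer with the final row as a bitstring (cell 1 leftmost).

state after step 4 := 1100000100
5. -> 1010000110
6. -> 1111000101

1111000101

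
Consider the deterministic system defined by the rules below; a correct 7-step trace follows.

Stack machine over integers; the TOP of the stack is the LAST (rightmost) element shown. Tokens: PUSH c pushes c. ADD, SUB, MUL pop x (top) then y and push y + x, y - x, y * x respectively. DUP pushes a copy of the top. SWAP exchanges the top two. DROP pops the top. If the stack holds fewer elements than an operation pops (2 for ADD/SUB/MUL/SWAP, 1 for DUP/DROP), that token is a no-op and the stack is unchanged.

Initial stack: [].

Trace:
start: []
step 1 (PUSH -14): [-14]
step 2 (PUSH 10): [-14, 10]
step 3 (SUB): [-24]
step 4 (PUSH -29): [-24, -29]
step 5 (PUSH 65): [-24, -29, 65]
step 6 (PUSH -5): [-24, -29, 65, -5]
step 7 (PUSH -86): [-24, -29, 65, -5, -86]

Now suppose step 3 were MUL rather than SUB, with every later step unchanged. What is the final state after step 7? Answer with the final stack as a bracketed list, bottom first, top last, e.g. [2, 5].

(re-executing from step 3 with the substitution; state before step 3: [-14, 10])
step 3 (MUL): [-140]
step 4 (PUSH -29): [-140, -29]
step 5 (PUSH 65): [-140, -29, 65]
step 6 (PUSH -5): [-140, -29, 65, -5]
step 7 (PUSH -86): [-140, -29, 65, -5, -86]

[-140, -29, 65, -5, -86]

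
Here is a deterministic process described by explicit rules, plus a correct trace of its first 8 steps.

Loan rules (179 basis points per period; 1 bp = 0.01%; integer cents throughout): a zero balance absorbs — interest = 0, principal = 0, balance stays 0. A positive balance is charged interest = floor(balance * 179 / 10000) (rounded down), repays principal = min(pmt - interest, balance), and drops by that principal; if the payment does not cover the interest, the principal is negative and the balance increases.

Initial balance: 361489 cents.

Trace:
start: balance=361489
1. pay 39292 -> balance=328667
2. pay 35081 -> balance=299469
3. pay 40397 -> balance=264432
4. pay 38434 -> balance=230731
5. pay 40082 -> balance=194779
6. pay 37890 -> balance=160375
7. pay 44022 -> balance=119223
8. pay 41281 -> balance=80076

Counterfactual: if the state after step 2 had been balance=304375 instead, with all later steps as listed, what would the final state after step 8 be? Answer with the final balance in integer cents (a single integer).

85533

state after step 2 := balance=304375
3. pay 40397 -> balance=269426
4. pay 38434 -> balance=235814
5. pay 40082 -> balance=199953
6. pay 37890 -> balance=165642
7. pay 44022 -> balance=124584
8. pay 41281 -> balance=85533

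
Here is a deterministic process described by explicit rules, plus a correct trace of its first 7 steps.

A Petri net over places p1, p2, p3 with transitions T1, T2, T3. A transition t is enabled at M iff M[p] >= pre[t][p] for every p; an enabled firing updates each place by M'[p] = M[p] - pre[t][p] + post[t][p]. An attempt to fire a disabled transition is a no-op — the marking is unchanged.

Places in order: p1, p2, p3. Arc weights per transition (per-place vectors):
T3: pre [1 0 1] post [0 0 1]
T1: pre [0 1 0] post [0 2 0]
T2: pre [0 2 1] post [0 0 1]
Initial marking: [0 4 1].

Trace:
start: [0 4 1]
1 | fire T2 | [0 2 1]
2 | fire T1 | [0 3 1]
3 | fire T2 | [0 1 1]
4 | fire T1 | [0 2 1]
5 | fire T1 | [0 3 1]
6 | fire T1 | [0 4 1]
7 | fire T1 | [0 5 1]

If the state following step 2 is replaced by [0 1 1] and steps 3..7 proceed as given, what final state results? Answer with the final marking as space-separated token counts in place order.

state after step 2 := [0 1 1]
3 | fire T2 | [0 1 1]
4 | fire T1 | [0 2 1]
5 | fire T1 | [0 3 1]
6 | fire T1 | [0 4 1]
7 | fire T1 | [0 5 1]

0 5 1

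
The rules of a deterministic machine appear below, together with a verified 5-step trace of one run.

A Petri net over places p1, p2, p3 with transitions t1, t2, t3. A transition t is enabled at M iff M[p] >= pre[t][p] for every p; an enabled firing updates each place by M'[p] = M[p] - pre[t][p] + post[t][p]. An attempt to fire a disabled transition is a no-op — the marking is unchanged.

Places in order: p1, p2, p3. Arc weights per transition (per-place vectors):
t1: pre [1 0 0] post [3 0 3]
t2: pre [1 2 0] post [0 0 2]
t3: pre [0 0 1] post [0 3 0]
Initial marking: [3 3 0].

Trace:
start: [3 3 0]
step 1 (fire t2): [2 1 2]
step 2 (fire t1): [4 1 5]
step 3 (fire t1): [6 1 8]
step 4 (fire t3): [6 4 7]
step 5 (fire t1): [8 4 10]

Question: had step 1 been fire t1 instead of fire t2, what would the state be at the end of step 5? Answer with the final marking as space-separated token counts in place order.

(re-executing from step 1 with the substitution; state before step 1: [3 3 0])
step 1 (fire t1): [5 3 3]
step 2 (fire t1): [7 3 6]
step 3 (fire t1): [9 3 9]
step 4 (fire t3): [9 6 8]
step 5 (fire t1): [11 6 11]

11 6 11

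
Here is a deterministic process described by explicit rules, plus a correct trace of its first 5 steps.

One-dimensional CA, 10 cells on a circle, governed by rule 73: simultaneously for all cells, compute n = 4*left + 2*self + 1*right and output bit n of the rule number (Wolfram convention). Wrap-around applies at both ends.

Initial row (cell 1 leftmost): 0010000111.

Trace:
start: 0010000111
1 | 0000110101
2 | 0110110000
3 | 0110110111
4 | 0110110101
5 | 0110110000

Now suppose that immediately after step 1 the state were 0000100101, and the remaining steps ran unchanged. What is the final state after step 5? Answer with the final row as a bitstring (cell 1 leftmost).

0110001100

state after step 1 := 0000100101
2 | 0110000000
3 | 0110111111
4 | 0110100001
5 | 0110001100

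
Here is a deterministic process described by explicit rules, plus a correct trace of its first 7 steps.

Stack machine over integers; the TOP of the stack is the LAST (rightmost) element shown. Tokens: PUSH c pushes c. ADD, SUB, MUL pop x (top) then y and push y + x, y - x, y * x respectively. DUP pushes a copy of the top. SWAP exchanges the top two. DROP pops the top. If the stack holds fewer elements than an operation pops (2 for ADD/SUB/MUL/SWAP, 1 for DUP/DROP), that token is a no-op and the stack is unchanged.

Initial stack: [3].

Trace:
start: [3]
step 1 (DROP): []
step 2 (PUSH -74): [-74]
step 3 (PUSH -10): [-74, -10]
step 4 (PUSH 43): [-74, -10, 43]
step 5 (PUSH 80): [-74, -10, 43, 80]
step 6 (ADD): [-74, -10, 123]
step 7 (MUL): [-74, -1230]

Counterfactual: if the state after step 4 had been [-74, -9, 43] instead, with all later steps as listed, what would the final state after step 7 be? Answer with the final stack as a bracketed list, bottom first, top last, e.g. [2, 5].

[-74, -1107]

state after step 4 := [-74, -9, 43]
step 5 (PUSH 80): [-74, -9, 43, 80]
step 6 (ADD): [-74, -9, 123]
step 7 (MUL): [-74, -1107]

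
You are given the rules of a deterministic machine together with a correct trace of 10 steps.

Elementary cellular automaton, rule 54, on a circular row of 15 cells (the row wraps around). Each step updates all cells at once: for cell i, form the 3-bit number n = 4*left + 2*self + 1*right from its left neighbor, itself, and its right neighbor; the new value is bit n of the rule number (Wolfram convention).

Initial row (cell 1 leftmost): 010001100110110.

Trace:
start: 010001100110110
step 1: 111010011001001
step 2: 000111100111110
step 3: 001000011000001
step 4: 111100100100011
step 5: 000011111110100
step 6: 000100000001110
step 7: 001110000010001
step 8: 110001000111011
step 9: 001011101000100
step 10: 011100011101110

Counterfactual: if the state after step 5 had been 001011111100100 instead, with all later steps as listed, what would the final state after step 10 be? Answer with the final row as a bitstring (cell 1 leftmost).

000101001010000

state after step 5 := 001011111100100
step 6: 011100000011110
step 7: 100010000100001
step 8: 010111001110010
step 9: 111000110001111
step 10: 000101001010000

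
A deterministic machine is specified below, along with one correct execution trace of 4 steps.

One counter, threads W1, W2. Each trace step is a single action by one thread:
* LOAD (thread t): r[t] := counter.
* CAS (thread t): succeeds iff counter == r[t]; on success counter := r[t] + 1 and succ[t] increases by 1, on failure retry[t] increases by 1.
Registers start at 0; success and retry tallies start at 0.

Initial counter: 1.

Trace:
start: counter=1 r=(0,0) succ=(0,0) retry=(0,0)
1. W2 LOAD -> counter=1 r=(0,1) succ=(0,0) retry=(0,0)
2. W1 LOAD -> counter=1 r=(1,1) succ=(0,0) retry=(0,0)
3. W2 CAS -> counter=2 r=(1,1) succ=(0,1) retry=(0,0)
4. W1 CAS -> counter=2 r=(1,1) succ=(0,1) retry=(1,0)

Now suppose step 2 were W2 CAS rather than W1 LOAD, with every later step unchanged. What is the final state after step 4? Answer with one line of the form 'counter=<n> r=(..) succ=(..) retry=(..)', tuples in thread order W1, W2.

(re-executing from step 2 with the substitution; state before step 2: counter=1 r=(0,1) succ=(0,0) retry=(0,0))
2. W2 CAS -> counter=2 r=(0,1) succ=(0,1) retry=(0,0)
3. W2 CAS -> counter=2 r=(0,1) succ=(0,1) retry=(0,1)
4. W1 CAS -> counter=2 r=(0,1) succ=(0,1) retry=(1,1)

counter=2 r=(0,1) succ=(0,1) retry=(1,1)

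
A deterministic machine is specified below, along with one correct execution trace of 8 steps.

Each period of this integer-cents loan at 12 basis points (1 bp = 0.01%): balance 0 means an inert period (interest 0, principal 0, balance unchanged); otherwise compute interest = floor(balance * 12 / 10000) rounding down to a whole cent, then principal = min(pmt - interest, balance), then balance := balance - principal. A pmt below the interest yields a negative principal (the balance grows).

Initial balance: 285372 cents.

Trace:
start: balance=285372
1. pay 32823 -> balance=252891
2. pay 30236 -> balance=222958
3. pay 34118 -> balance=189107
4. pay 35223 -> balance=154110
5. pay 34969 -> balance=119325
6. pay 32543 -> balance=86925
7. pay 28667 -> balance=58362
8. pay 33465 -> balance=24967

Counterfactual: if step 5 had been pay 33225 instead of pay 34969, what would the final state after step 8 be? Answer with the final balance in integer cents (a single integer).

(re-executing from step 5 with the substitution; state before step 5: balance=154110)
5. pay 33225 -> balance=121069
6. pay 32543 -> balance=88671
7. pay 28667 -> balance=60110
8. pay 33465 -> balance=26717

26717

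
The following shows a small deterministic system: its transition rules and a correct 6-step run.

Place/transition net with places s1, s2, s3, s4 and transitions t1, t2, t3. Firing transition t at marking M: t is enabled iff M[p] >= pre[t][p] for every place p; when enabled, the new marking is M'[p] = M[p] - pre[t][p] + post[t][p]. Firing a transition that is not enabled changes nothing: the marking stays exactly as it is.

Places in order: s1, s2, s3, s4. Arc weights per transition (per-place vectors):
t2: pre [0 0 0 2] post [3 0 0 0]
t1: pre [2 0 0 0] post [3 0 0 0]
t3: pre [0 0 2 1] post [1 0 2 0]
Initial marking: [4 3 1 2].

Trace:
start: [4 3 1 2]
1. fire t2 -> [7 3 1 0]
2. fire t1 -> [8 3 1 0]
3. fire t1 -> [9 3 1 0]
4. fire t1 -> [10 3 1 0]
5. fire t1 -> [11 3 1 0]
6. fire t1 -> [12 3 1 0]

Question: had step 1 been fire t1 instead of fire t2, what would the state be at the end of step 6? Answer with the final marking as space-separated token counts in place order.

10 3 1 2

(re-executing from step 1 with the substitution; state before step 1: [4 3 1 2])
1. fire t1 -> [5 3 1 2]
2. fire t1 -> [6 3 1 2]
3. fire t1 -> [7 3 1 2]
4. fire t1 -> [8 3 1 2]
5. fire t1 -> [9 3 1 2]
6. fire t1 -> [10 3 1 2]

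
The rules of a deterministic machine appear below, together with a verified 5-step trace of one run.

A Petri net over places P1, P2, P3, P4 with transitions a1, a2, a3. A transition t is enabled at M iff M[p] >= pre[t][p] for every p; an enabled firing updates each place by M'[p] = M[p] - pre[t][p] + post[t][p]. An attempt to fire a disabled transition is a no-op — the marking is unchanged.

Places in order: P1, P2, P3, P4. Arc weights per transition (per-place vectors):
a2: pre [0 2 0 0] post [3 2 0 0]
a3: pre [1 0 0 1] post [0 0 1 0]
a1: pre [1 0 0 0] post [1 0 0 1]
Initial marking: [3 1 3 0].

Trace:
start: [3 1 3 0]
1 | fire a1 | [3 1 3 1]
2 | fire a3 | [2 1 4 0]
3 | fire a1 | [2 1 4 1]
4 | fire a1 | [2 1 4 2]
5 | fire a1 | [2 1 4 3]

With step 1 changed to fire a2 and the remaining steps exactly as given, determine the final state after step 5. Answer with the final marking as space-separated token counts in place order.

(re-executing from step 1 with the substitution; state before step 1: [3 1 3 0])
1 | fire a2 | [3 1 3 0]
2 | fire a3 | [3 1 3 0]
3 | fire a1 | [3 1 3 1]
4 | fire a1 | [3 1 3 2]
5 | fire a1 | [3 1 3 3]

3 1 3 3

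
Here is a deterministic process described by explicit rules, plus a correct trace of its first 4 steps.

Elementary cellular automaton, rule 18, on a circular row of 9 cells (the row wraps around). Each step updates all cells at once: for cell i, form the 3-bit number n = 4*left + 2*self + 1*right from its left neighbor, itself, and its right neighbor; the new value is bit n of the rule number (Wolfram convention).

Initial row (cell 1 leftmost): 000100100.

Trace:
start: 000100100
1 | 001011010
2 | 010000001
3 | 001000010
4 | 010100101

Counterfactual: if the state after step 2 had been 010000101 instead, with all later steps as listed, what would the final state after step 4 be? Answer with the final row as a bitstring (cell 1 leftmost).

state after step 2 := 010000101
3 | 001001000
4 | 010110100

010110100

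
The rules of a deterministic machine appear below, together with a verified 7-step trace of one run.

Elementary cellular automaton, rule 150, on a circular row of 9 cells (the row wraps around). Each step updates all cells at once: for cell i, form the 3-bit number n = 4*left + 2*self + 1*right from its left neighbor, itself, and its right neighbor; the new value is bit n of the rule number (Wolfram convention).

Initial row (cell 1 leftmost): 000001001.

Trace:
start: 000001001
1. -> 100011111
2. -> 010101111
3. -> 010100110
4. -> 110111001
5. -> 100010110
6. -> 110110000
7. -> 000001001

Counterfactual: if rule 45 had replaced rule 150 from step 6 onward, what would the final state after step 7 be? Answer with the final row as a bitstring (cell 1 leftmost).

(re-executing steps 6..7 under rule 45; state before step 6: 100010110)
6. -> 101011101
7. -> 011110011

011110011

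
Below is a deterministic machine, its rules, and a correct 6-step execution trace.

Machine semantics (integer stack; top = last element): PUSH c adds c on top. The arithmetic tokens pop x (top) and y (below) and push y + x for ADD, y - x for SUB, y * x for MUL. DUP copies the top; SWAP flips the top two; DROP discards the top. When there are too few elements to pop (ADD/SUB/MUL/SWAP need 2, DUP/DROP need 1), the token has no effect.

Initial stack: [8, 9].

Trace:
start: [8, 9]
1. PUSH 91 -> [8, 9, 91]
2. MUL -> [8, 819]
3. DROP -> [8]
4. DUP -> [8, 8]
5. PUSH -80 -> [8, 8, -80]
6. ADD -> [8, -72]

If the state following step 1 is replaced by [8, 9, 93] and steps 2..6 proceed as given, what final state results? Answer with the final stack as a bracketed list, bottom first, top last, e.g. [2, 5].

[8, -72]

state after step 1 := [8, 9, 93]
2. MUL -> [8, 837]
3. DROP -> [8]
4. DUP -> [8, 8]
5. PUSH -80 -> [8, 8, -80]
6. ADD -> [8, -72]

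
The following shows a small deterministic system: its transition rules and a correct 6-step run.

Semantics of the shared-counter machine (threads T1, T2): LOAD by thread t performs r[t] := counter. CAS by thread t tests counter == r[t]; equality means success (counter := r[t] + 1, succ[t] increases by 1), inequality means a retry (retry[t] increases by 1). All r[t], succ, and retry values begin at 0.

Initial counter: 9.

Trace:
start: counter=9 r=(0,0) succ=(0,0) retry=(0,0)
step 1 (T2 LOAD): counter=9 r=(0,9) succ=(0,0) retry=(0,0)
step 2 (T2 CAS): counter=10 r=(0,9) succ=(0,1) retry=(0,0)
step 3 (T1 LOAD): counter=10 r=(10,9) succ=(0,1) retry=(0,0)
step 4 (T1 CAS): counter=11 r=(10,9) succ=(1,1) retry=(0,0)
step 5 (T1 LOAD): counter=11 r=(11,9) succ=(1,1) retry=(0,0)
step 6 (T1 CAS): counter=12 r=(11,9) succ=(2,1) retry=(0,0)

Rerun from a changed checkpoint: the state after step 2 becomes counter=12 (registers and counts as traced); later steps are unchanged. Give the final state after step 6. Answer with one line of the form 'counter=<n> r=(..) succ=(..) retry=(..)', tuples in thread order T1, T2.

counter=14 r=(13,9) succ=(2,1) retry=(0,0)

state after step 2 := counter=12 r=(0,9) succ=(0,1) retry=(0,0)
step 3 (T1 LOAD): counter=12 r=(12,9) succ=(0,1) retry=(0,0)
step 4 (T1 CAS): counter=13 r=(12,9) succ=(1,1) retry=(0,0)
step 5 (T1 LOAD): counter=13 r=(13,9) succ=(1,1) retry=(0,0)
step 6 (T1 CAS): counter=14 r=(13,9) succ=(2,1) retry=(0,0)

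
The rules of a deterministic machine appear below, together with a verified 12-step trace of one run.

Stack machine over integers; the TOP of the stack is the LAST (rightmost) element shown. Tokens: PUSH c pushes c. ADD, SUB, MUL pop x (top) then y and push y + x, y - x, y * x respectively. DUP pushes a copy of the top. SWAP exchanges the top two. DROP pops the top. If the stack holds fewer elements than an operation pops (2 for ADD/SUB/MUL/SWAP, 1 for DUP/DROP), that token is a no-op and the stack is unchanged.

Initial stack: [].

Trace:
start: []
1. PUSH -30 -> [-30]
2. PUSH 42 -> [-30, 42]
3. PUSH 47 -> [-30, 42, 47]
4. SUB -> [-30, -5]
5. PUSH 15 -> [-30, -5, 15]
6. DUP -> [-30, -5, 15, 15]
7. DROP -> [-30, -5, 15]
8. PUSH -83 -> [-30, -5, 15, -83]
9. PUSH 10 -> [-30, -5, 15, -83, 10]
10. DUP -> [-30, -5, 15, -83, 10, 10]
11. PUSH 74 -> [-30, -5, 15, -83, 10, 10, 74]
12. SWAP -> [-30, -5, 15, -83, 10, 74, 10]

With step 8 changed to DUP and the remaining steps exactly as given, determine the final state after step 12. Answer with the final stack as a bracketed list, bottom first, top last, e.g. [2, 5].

[-30, -5, 15, 15, 10, 74, 10]

(re-executing from step 8 with the substitution; state before step 8: [-30, -5, 15])
8. DUP -> [-30, -5, 15, 15]
9. PUSH 10 -> [-30, -5, 15, 15, 10]
10. DUP -> [-30, -5, 15, 15, 10, 10]
11. PUSH 74 -> [-30, -5, 15, 15, 10, 10, 74]
12. SWAP -> [-30, -5, 15, 15, 10, 74, 10]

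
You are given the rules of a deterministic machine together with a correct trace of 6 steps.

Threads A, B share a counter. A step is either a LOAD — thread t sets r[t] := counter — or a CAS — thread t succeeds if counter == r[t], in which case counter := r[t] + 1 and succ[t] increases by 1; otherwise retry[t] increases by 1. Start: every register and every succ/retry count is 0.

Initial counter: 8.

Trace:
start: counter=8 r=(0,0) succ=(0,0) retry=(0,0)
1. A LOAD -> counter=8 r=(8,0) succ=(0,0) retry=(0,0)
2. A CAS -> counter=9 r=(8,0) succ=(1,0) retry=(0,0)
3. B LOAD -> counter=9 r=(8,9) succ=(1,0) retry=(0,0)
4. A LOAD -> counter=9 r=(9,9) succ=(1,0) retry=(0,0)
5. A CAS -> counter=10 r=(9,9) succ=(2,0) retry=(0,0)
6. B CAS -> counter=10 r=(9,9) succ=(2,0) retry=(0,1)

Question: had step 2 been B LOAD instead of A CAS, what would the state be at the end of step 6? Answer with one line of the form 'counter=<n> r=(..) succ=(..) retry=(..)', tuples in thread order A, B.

(re-executing from step 2 with the substitution; state before step 2: counter=8 r=(8,0) succ=(0,0) retry=(0,0))
2. B LOAD -> counter=8 r=(8,8) succ=(0,0) retry=(0,0)
3. B LOAD -> counter=8 r=(8,8) succ=(0,0) retry=(0,0)
4. A LOAD -> counter=8 r=(8,8) succ=(0,0) retry=(0,0)
5. A CAS -> counter=9 r=(8,8) succ=(1,0) retry=(0,0)
6. B CAS -> counter=9 r=(8,8) succ=(1,0) retry=(0,1)

counter=9 r=(8,8) succ=(1,0) retry=(0,1)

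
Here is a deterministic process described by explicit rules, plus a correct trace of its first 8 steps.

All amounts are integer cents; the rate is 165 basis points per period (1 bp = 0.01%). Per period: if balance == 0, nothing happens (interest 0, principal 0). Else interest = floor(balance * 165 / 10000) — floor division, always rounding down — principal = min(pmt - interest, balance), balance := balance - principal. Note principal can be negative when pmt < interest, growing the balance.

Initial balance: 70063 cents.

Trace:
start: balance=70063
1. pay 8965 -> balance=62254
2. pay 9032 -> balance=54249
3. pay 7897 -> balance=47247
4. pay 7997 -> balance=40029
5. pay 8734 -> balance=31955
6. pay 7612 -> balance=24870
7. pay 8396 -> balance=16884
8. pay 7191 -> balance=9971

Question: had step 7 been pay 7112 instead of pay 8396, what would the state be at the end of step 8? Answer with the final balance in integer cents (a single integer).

(re-executing from step 7 with the substitution; state before step 7: balance=24870)
7. pay 7112 -> balance=18168
8. pay 7191 -> balance=11276

11276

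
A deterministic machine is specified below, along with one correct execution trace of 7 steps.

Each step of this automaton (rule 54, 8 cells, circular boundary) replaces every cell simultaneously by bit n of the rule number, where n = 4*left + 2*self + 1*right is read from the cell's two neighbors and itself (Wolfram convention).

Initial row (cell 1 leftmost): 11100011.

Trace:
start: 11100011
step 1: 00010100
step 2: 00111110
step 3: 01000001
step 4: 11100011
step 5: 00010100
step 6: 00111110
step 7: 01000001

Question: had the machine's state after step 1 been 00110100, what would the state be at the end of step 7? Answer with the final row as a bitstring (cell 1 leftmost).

11110001

state after step 1 := 00110100
step 2: 01001110
step 3: 11110001
step 4: 00001010
step 5: 00011111
step 6: 10100000
step 7: 11110001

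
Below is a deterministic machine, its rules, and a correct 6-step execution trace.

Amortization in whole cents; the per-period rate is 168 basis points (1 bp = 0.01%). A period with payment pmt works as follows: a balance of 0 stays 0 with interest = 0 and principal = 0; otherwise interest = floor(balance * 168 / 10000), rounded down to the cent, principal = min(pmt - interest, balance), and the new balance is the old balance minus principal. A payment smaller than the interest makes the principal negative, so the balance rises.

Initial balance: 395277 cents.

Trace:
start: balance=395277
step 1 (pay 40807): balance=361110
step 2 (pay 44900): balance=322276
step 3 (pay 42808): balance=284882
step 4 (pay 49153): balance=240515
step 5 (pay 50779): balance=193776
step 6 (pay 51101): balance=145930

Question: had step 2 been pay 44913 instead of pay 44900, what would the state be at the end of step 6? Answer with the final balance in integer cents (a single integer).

(re-executing from step 2 with the substitution; state before step 2: balance=361110)
step 2 (pay 44913): balance=322263
step 3 (pay 42808): balance=284869
step 4 (pay 49153): balance=240501
step 5 (pay 50779): balance=193762
step 6 (pay 51101): balance=145916

145916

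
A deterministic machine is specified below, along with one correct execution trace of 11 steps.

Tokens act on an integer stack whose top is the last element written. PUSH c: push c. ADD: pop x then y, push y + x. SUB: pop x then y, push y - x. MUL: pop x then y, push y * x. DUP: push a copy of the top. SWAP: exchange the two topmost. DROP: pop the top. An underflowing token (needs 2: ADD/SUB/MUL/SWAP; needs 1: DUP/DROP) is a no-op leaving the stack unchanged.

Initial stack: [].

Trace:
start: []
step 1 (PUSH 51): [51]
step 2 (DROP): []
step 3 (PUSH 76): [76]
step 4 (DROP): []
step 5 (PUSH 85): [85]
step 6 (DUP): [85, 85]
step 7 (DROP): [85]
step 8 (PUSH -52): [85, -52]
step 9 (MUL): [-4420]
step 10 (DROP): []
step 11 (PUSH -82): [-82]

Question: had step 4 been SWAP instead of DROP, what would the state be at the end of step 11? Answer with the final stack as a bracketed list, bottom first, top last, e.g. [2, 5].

(re-executing from step 4 with the substitution; state before step 4: [76])
step 4 (SWAP): [76]
step 5 (PUSH 85): [76, 85]
step 6 (DUP): [76, 85, 85]
step 7 (DROP): [76, 85]
step 8 (PUSH -52): [76, 85, -52]
step 9 (MUL): [76, -4420]
step 10 (DROP): [76]
step 11 (PUSH -82): [76, -82]

[76, -82]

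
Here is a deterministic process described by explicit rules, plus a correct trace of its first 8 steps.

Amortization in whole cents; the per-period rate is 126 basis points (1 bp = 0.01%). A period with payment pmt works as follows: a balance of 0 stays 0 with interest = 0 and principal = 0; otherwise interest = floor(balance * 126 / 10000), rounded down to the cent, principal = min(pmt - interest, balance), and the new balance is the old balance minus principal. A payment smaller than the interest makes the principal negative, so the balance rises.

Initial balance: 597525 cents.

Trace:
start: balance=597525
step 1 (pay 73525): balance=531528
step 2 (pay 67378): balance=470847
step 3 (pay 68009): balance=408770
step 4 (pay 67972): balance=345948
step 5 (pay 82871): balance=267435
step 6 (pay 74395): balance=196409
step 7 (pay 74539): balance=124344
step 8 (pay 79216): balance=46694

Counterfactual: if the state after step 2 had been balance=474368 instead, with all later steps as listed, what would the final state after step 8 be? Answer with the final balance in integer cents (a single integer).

state after step 2 := balance=474368
step 3 (pay 68009): balance=412336
step 4 (pay 67972): balance=349559
step 5 (pay 82871): balance=271092
step 6 (pay 74395): balance=200112
step 7 (pay 74539): balance=128094
step 8 (pay 79216): balance=50491

50491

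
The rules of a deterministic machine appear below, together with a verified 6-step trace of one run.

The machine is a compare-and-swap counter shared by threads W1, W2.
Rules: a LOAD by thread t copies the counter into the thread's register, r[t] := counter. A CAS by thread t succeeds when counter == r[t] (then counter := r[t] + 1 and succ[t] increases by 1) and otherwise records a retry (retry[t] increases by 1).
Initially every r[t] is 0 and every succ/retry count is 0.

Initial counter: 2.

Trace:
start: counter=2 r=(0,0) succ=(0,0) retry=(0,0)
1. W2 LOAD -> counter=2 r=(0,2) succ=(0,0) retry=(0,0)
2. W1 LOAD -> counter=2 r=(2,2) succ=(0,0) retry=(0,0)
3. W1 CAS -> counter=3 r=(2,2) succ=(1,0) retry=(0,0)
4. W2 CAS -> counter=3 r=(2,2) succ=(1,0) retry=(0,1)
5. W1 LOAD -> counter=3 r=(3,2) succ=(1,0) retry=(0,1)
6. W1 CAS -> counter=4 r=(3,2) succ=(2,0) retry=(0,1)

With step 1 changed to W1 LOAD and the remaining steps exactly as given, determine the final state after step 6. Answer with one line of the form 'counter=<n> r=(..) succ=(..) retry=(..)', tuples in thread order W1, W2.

(re-executing from step 1 with the substitution; state before step 1: counter=2 r=(0,0) succ=(0,0) retry=(0,0))
1. W1 LOAD -> counter=2 r=(2,0) succ=(0,0) retry=(0,0)
2. W1 LOAD -> counter=2 r=(2,0) succ=(0,0) retry=(0,0)
3. W1 CAS -> counter=3 r=(2,0) succ=(1,0) retry=(0,0)
4. W2 CAS -> counter=3 r=(2,0) succ=(1,0) retry=(0,1)
5. W1 LOAD -> counter=3 r=(3,0) succ=(1,0) retry=(0,1)
6. W1 CAS -> counter=4 r=(3,0) succ=(2,0) retry=(0,1)

counter=4 r=(3,0) succ=(2,0) retry=(0,1)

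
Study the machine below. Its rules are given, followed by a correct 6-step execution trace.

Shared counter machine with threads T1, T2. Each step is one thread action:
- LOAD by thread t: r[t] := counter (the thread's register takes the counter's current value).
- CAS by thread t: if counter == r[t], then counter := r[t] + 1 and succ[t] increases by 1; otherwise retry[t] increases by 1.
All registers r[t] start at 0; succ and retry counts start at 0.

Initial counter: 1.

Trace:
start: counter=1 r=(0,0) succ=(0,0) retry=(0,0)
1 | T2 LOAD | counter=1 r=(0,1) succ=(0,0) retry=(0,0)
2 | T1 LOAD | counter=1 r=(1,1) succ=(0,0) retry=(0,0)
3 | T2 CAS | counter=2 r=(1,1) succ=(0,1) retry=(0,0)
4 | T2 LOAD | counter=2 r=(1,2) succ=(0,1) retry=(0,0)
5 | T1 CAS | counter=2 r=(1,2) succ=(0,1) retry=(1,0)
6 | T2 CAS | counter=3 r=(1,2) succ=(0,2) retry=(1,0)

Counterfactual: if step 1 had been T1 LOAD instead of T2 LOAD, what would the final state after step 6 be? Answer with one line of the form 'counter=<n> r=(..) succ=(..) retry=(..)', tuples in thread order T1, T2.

(re-executing from step 1 with the substitution; state before step 1: counter=1 r=(0,0) succ=(0,0) retry=(0,0))
1 | T1 LOAD | counter=1 r=(1,0) succ=(0,0) retry=(0,0)
2 | T1 LOAD | counter=1 r=(1,0) succ=(0,0) retry=(0,0)
3 | T2 CAS | counter=1 r=(1,0) succ=(0,0) retry=(0,1)
4 | T2 LOAD | counter=1 r=(1,1) succ=(0,0) retry=(0,1)
5 | T1 CAS | counter=2 r=(1,1) succ=(1,0) retry=(0,1)
6 | T2 CAS | counter=2 r=(1,1) succ=(1,0) retry=(0,2)

counter=2 r=(1,1) succ=(1,0) retry=(0,2)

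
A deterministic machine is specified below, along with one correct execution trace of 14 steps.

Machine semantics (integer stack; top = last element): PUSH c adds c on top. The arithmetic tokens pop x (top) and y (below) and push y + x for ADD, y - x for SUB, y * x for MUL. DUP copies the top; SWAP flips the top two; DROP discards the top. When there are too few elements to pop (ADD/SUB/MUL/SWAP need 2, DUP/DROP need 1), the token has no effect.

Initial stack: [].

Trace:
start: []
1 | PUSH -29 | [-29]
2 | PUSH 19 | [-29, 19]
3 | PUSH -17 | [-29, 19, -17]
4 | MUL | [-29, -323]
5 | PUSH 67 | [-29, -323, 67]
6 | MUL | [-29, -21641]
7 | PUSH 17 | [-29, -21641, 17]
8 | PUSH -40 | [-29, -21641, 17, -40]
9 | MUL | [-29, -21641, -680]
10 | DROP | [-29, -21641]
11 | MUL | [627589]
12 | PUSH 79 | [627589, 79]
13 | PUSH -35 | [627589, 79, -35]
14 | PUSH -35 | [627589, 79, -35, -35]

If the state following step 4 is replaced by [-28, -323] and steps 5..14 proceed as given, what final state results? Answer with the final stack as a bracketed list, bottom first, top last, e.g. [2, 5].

[605948, 79, -35, -35]

state after step 4 := [-28, -323]
5 | PUSH 67 | [-28, -323, 67]
6 | MUL | [-28, -21641]
7 | PUSH 17 | [-28, -21641, 17]
8 | PUSH -40 | [-28, -21641, 17, -40]
9 | MUL | [-28, -21641, -680]
10 | DROP | [-28, -21641]
11 | MUL | [605948]
12 | PUSH 79 | [605948, 79]
13 | PUSH -35 | [605948, 79, -35]
14 | PUSH -35 | [605948, 79, -35, -35]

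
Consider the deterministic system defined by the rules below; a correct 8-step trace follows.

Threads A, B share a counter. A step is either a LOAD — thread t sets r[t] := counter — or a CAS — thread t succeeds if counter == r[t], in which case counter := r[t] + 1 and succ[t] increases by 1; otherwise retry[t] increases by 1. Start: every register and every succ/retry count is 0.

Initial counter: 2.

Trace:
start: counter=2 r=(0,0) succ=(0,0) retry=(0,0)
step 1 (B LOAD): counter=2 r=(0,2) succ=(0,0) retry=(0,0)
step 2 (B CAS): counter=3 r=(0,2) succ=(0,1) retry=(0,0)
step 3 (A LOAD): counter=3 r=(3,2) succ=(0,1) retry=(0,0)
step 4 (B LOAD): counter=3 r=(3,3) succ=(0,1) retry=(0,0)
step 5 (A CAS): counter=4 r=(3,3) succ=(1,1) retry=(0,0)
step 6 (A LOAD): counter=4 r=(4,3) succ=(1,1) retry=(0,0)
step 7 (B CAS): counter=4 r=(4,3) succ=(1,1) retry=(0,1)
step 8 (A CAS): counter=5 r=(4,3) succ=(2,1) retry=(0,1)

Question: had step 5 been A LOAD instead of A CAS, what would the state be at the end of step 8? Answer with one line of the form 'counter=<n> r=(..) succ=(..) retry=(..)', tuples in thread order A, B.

(re-executing from step 5 with the substitution; state before step 5: counter=3 r=(3,3) succ=(0,1) retry=(0,0))
step 5 (A LOAD): counter=3 r=(3,3) succ=(0,1) retry=(0,0)
step 6 (A LOAD): counter=3 r=(3,3) succ=(0,1) retry=(0,0)
step 7 (B CAS): counter=4 r=(3,3) succ=(0,2) retry=(0,0)
step 8 (A CAS): counter=4 r=(3,3) succ=(0,2) retry=(1,0)

counter=4 r=(3,3) succ=(0,2) retry=(1,0)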